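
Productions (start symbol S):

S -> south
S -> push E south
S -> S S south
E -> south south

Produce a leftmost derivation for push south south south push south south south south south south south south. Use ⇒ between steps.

S ⇒ S S south ⇒ S S south S south ⇒ S S south S south S south ⇒ push E south S south S south S south ⇒ push south south south S south S south S south ⇒ push south south south push E south south S south S south ⇒ push south south south push south south south south S south S south ⇒ push south south south push south south south south south south S south ⇒ push south south south push south south south south south south south south

S ⇒ S S south   [S -> S S south]
S S south ⇒ S S south S south   [S -> S S south]
S S south S south ⇒ S S south S south S south   [S -> S S south]
S S south S south S south ⇒ push E south S south S south S south   [S -> push E south]
push E south S south S south S south ⇒ push south south south S south S south S south   [E -> south south]
push south south south S south S south S south ⇒ push south south south push E south south S south S south   [S -> push E south]
push south south south push E south south S south S south ⇒ push south south south push south south south south S south S south   [E -> south south]
push south south south push south south south south S south S south ⇒ push south south south push south south south south south south S south   [S -> south]
push south south south push south south south south south south S south ⇒ push south south south push south south south south south south south south   [S -> south]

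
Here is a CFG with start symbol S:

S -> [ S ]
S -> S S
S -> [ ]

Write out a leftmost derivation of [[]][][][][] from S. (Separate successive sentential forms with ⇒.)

S ⇒ SS   [S -> S S]
SS ⇒ SSS   [S -> S S]
SSS ⇒ SSSS   [S -> S S]
SSSS ⇒ SSSSS   [S -> S S]
SSSSS ⇒ [S]SSSS   [S -> [ S ]]
[S]SSSS ⇒ [[]]SSSS   [S -> [ ]]
[[]]SSSS ⇒ [[]][]SSS   [S -> [ ]]
[[]][]SSS ⇒ [[]][][]SS   [S -> [ ]]
[[]][][]SS ⇒ [[]][][][]S   [S -> [ ]]
[[]][][][]S ⇒ [[]][][][][]   [S -> [ ]]

S ⇒ SS ⇒ SSS ⇒ SSSS ⇒ SSSSS ⇒ [S]SSSS ⇒ [[]]SSSS ⇒ [[]][]SSS ⇒ [[]][][]SS ⇒ [[]][][][]S ⇒ [[]][][][][]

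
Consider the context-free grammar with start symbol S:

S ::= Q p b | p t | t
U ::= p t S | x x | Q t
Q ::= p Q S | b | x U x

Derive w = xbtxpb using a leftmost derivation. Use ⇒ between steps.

S ⇒ Qpb   [S ::= Q p b]
Qpb ⇒ xUxpb   [Q ::= x U x]
xUxpb ⇒ xQtxpb   [U ::= Q t]
xQtxpb ⇒ xbtxpb   [Q ::= b]

S ⇒ Qpb ⇒ xUxpb ⇒ xQtxpb ⇒ xbtxpb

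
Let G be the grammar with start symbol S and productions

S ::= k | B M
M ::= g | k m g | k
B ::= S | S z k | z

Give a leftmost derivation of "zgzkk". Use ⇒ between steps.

S ⇒ BM   [S ::= B M]
BM ⇒ SzkM   [B ::= S z k]
SzkM ⇒ BMzkM   [S ::= B M]
BMzkM ⇒ zMzkM   [B ::= z]
zMzkM ⇒ zgzkM   [M ::= g]
zgzkM ⇒ zgzkk   [M ::= k]

S⇒BM⇒SzkM⇒BMzkM⇒zMzkM⇒zgzkM⇒zgzkk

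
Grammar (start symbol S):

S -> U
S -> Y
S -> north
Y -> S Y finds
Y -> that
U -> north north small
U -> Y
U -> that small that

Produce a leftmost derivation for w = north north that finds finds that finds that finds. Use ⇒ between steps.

S ⇒ U ⇒ Y ⇒ S Y finds ⇒ Y Y finds ⇒ S Y finds Y finds ⇒ Y Y finds Y finds ⇒ S Y finds Y finds Y finds ⇒ north Y finds Y finds Y finds ⇒ north S Y finds finds Y finds Y finds ⇒ north north Y finds finds Y finds Y finds ⇒ north north that finds finds Y finds Y finds ⇒ north north that finds finds that finds Y finds ⇒ north north that finds finds that finds that finds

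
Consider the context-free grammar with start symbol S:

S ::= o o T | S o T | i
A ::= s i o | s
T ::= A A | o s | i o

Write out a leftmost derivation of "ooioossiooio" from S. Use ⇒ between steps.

S ⇒ SoT   [S ::= S o T]
SoT ⇒ SoToT   [S ::= S o T]
SoToT ⇒ ooToToT   [S ::= o o T]
ooToToT ⇒ ooiooToT   [T ::= i o]
ooiooToT ⇒ ooiooAAoT   [T ::= A A]
ooiooAAoT ⇒ ooioosAoT   [A ::= s]
ooioosAoT ⇒ ooioossiooT   [A ::= s i o]
ooioossiooT ⇒ ooioossiooio   [T ::= i o]

S⇒SoT⇒SoToT⇒ooToToT⇒ooiooToT⇒ooiooAAoT⇒ooioosAoT⇒ooioossiooT⇒ooioossiooio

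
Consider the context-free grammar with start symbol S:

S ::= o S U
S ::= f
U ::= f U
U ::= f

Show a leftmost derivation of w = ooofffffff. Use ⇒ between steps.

S ⇒ oSU   [S ::= o S U]
oSU ⇒ ooSUU   [S ::= o S U]
ooSUU ⇒ oooSUUU   [S ::= o S U]
oooSUUU ⇒ ooofUUU   [S ::= f]
ooofUUU ⇒ oooffUUU   [U ::= f U]
oooffUUU ⇒ ooofffUUU   [U ::= f U]
ooofffUUU ⇒ oooffffUU   [U ::= f]
oooffffUU ⇒ ooofffffU   [U ::= f]
ooofffffU ⇒ oooffffffU   [U ::= f U]
oooffffffU ⇒ ooofffffff   [U ::= f]

S ⇒ oSU ⇒ ooSUU ⇒ oooSUUU ⇒ ooofUUU ⇒ oooffUUU ⇒ ooofffUUU ⇒ oooffffUU ⇒ ooofffffU ⇒ oooffffffU ⇒ ooofffffff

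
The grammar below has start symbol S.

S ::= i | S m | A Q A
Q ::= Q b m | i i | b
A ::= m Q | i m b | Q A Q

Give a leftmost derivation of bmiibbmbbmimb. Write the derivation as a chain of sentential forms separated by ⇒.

S ⇒ AQA ⇒ QAQQA ⇒ bAQQA ⇒ bmQQQA ⇒ bmiiQQA ⇒ bmiiQbmQA ⇒ bmiibbmQA ⇒ bmiibbmQbmA ⇒ bmiibbmbbmA ⇒ bmiibbmbbmimb

S ⇒ AQA   [S ::= A Q A]
AQA ⇒ QAQQA   [A ::= Q A Q]
QAQQA ⇒ bAQQA   [Q ::= b]
bAQQA ⇒ bmQQQA   [A ::= m Q]
bmQQQA ⇒ bmiiQQA   [Q ::= i i]
bmiiQQA ⇒ bmiiQbmQA   [Q ::= Q b m]
bmiiQbmQA ⇒ bmiibbmQA   [Q ::= b]
bmiibbmQA ⇒ bmiibbmQbmA   [Q ::= Q b m]
bmiibbmQbmA ⇒ bmiibbmbbmA   [Q ::= b]
bmiibbmbbmA ⇒ bmiibbmbbmimb   [A ::= i m b]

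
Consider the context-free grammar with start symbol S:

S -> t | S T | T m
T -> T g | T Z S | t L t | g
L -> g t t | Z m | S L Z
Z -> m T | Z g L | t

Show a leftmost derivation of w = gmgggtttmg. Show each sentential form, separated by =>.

S => ST   [S -> S T]
ST => TmT   [S -> T m]
TmT => TZSmT   [T -> T Z S]
TZSmT => gZSmT   [T -> g]
gZSmT => gZgLSmT   [Z -> Z g L]
gZgLSmT => gmTgLSmT   [Z -> m T]
gmTgLSmT => gmggLSmT   [T -> g]
gmggLSmT => gmgggttSmT   [L -> g t t]
gmgggttSmT => gmgggtttmT   [S -> t]
gmgggtttmT => gmgggtttmg   [T -> g]

S=>ST=>TmT=>TZSmT=>gZSmT=>gZgLSmT=>gmTgLSmT=>gmggLSmT=>gmgggttSmT=>gmgggtttmT=>gmgggtttmg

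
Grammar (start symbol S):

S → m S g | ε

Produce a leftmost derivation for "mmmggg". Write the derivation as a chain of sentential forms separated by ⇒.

S ⇒ mSg ⇒ mmSgg ⇒ mmmSggg ⇒ mmmggg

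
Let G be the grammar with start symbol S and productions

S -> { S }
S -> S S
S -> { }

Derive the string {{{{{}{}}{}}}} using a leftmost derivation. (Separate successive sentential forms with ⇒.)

S ⇒ {S} ⇒ {{S}} ⇒ {{{S}}} ⇒ {{{SS}}} ⇒ {{{{S}S}}} ⇒ {{{{SS}S}}} ⇒ {{{{{}S}S}}} ⇒ {{{{{}{}}S}}} ⇒ {{{{{}{}}{}}}}

S ⇒ {S}   [S -> { S }]
{S} ⇒ {{S}}   [S -> { S }]
{{S}} ⇒ {{{S}}}   [S -> { S }]
{{{S}}} ⇒ {{{SS}}}   [S -> S S]
{{{SS}}} ⇒ {{{{S}S}}}   [S -> { S }]
{{{{S}S}}} ⇒ {{{{SS}S}}}   [S -> S S]
{{{{SS}S}}} ⇒ {{{{{}S}S}}}   [S -> { }]
{{{{{}S}S}}} ⇒ {{{{{}{}}S}}}   [S -> { }]
{{{{{}{}}S}}} ⇒ {{{{{}{}}{}}}}   [S -> { }]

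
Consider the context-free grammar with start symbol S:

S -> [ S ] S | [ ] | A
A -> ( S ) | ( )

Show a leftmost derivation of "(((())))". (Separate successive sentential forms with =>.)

S => A   [S -> A]
A => (S)   [A -> ( S )]
(S) => (A)   [S -> A]
(A) => ((S))   [A -> ( S )]
((S)) => ((A))   [S -> A]
((A)) => (((S)))   [A -> ( S )]
(((S))) => (((A)))   [S -> A]
(((A))) => (((())))   [A -> ( )]

S => A => (S) => (A) => ((S)) => ((A)) => (((S))) => (((A))) => (((())))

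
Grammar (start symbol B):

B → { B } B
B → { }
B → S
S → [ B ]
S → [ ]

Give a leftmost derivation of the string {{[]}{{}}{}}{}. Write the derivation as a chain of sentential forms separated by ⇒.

B ⇒ {B}B   [B → { B } B]
{B}B ⇒ {{B}B}B   [B → { B } B]
{{B}B}B ⇒ {{S}B}B   [B → S]
{{S}B}B ⇒ {{[]}B}B   [S → [ ]]
{{[]}B}B ⇒ {{[]}{B}B}B   [B → { B } B]
{{[]}{B}B}B ⇒ {{[]}{{}}B}B   [B → { }]
{{[]}{{}}B}B ⇒ {{[]}{{}}{}}B   [B → { }]
{{[]}{{}}{}}B ⇒ {{[]}{{}}{}}{}   [B → { }]

B ⇒ {B}B ⇒ {{B}B}B ⇒ {{S}B}B ⇒ {{[]}B}B ⇒ {{[]}{B}B}B ⇒ {{[]}{{}}B}B ⇒ {{[]}{{}}{}}B ⇒ {{[]}{{}}{}}{}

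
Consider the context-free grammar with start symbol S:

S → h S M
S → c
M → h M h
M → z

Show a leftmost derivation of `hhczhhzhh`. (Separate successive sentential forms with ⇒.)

S ⇒ hSM ⇒ hhSMM ⇒ hhcMM ⇒ hhczM ⇒ hhczhMh ⇒ hhczhhMhh ⇒ hhczhhzhh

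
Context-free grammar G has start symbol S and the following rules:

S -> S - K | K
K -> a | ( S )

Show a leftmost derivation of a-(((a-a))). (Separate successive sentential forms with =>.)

S => S-K => K-K => a-K => a-(S) => a-(K) => a-((S)) => a-((K)) => a-(((S))) => a-(((S-K))) => a-(((K-K))) => a-(((a-K))) => a-(((a-a)))

S => S-K   [S -> S - K]
S-K => K-K   [S -> K]
K-K => a-K   [K -> a]
a-K => a-(S)   [K -> ( S )]
a-(S) => a-(K)   [S -> K]
a-(K) => a-((S))   [K -> ( S )]
a-((S)) => a-((K))   [S -> K]
a-((K)) => a-(((S)))   [K -> ( S )]
a-(((S))) => a-(((S-K)))   [S -> S - K]
a-(((S-K))) => a-(((K-K)))   [S -> K]
a-(((K-K))) => a-(((a-K)))   [K -> a]
a-(((a-K))) => a-(((a-a)))   [K -> a]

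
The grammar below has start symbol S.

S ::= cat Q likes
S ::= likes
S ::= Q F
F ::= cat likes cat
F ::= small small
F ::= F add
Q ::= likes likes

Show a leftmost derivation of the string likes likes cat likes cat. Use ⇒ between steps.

S ⇒ Q F ⇒ likes likes F ⇒ likes likes cat likes cat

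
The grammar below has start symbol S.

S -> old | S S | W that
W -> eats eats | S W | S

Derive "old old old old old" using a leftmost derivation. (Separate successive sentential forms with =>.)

S => S S => S S S => S S S S => S S S S S => old S S S S => old old S S S => old old old S S => old old old old S => old old old old old

S => S S   [S -> S S]
S S => S S S   [S -> S S]
S S S => S S S S   [S -> S S]
S S S S => S S S S S   [S -> S S]
S S S S S => old S S S S   [S -> old]
old S S S S => old old S S S   [S -> old]
old old S S S => old old old S S   [S -> old]
old old old S S => old old old old S   [S -> old]
old old old old S => old old old old old   [S -> old]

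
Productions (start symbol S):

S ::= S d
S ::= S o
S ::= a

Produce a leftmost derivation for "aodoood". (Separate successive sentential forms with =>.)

S => Sd   [S ::= S d]
Sd => Sod   [S ::= S o]
Sod => Sood   [S ::= S o]
Sood => Soood   [S ::= S o]
Soood => Sdoood   [S ::= S d]
Sdoood => Sodoood   [S ::= S o]
Sodoood => aodoood   [S ::= a]

S => Sd => Sod => Sood => Soood => Sdoood => Sodoood => aodoood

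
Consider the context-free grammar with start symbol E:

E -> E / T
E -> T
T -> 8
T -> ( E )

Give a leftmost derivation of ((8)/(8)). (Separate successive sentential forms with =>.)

E => T   [E -> T]
T => (E)   [T -> ( E )]
(E) => (E/T)   [E -> E / T]
(E/T) => (T/T)   [E -> T]
(T/T) => ((E)/T)   [T -> ( E )]
((E)/T) => ((T)/T)   [E -> T]
((T)/T) => ((8)/T)   [T -> 8]
((8)/T) => ((8)/(E))   [T -> ( E )]
((8)/(E)) => ((8)/(T))   [E -> T]
((8)/(T)) => ((8)/(8))   [T -> 8]

E => T => (E) => (E/T) => (T/T) => ((E)/T) => ((T)/T) => ((8)/T) => ((8)/(E)) => ((8)/(T)) => ((8)/(8))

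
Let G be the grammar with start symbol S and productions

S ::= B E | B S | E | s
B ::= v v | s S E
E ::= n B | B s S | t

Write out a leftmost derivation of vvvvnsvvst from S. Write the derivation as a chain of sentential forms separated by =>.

S => BS => vvS => vvBE => vvvvE => vvvvnB => vvvvnsSE => vvvvnsBSE => vvvvnsvvSE => vvvvnsvvsE => vvvvnsvvst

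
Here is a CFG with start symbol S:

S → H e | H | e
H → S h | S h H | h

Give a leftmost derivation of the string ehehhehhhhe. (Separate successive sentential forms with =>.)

S => He   [S → H e]
He => ShHe   [H → S h H]
ShHe => ehHe   [S → e]
ehHe => ehShHe   [H → S h H]
ehShHe => ehehHe   [S → e]
ehehHe => ehehShHe   [H → S h H]
ehehShHe => ehehHhHe   [S → H]
ehehHhHe => ehehShHhHe   [H → S h H]
ehehShHhHe => ehehHehHhHe   [S → H e]
ehehHehHhHe => ehehhehHhHe   [H → h]
ehehhehHhHe => ehehhehhhHe   [H → h]
ehehhehhhHe => ehehhehhhhe   [H → h]

S => He => ShHe => ehHe => ehShHe => ehehHe => ehehShHe => ehehHhHe => ehehShHhHe => ehehHehHhHe => ehehhehHhHe => ehehhehhhHe => ehehhehhhhe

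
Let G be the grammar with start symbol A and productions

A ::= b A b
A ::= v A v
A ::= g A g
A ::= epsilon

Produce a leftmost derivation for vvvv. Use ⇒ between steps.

A ⇒ vAv   [A ::= v A v]
vAv ⇒ vvAvv   [A ::= v A v]
vvAvv ⇒ vvvv   [A ::= epsilon]

A ⇒ vAv ⇒ vvAvv ⇒ vvvv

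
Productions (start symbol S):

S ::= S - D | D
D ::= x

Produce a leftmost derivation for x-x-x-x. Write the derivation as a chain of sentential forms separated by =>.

S => S-D   [S ::= S - D]
S-D => S-D-D   [S ::= S - D]
S-D-D => S-D-D-D   [S ::= S - D]
S-D-D-D => D-D-D-D   [S ::= D]
D-D-D-D => x-D-D-D   [D ::= x]
x-D-D-D => x-x-D-D   [D ::= x]
x-x-D-D => x-x-x-D   [D ::= x]
x-x-x-D => x-x-x-x   [D ::= x]

S=>S-D=>S-D-D=>S-D-D-D=>D-D-D-D=>x-D-D-D=>x-x-D-D=>x-x-x-D=>x-x-x-x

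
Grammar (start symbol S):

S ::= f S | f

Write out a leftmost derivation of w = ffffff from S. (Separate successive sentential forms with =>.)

S => fS => ffS => fffS => ffffS => fffffS => ffffff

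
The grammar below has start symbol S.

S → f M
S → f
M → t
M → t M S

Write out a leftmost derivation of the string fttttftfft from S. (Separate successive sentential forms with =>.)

S => fM   [S → f M]
fM => ftMS   [M → t M S]
ftMS => fttMSS   [M → t M S]
fttMSS => ftttMSSS   [M → t M S]
ftttMSSS => fttttSSS   [M → t]
fttttSSS => fttttfMSS   [S → f M]
fttttfMSS => fttttftSS   [M → t]
fttttftSS => fttttftfS   [S → f]
fttttftfS => fttttftffM   [S → f M]
fttttftffM => fttttftfft   [M → t]

S => fM => ftMS => fttMSS => ftttMSSS => fttttSSS => fttttfMSS => fttttftSS => fttttftfS => fttttftffM => fttttftfft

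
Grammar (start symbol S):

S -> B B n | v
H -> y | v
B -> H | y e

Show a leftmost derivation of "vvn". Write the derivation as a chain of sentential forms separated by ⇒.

S⇒BBn⇒HBn⇒vBn⇒vHn⇒vvn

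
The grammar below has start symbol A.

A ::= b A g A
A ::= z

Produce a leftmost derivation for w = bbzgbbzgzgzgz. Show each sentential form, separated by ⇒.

A⇒bAgA⇒bbAgAgA⇒bbzgAgA⇒bbzgbAgAgA⇒bbzgbbAgAgAgA⇒bbzgbbzgAgAgA⇒bbzgbbzgzgAgA⇒bbzgbbzgzgzgA⇒bbzgbbzgzgzgz

A ⇒ bAgA   [A ::= b A g A]
bAgA ⇒ bbAgAgA   [A ::= b A g A]
bbAgAgA ⇒ bbzgAgA   [A ::= z]
bbzgAgA ⇒ bbzgbAgAgA   [A ::= b A g A]
bbzgbAgAgA ⇒ bbzgbbAgAgAgA   [A ::= b A g A]
bbzgbbAgAgAgA ⇒ bbzgbbzgAgAgA   [A ::= z]
bbzgbbzgAgAgA ⇒ bbzgbbzgzgAgA   [A ::= z]
bbzgbbzgzgAgA ⇒ bbzgbbzgzgzgA   [A ::= z]
bbzgbbzgzgzgA ⇒ bbzgbbzgzgzgz   [A ::= z]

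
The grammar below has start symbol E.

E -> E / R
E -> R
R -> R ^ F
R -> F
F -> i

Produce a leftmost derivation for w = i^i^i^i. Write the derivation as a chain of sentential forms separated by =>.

E => R   [E -> R]
R => R^F   [R -> R ^ F]
R^F => R^F^F   [R -> R ^ F]
R^F^F => R^F^F^F   [R -> R ^ F]
R^F^F^F => F^F^F^F   [R -> F]
F^F^F^F => i^F^F^F   [F -> i]
i^F^F^F => i^i^F^F   [F -> i]
i^i^F^F => i^i^i^F   [F -> i]
i^i^i^F => i^i^i^i   [F -> i]

E=>R=>R^F=>R^F^F=>R^F^F^F=>F^F^F^F=>i^F^F^F=>i^i^F^F=>i^i^i^F=>i^i^i^i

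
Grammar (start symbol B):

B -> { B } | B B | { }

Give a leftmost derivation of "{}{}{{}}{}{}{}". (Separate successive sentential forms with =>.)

B => BB   [B -> B B]
BB => BBB   [B -> B B]
BBB => BBBB   [B -> B B]
BBBB => {}BBB   [B -> { }]
{}BBB => {}BBBB   [B -> B B]
{}BBBB => {}{}BBB   [B -> { }]
{}{}BBB => {}{}BBBB   [B -> B B]
{}{}BBBB => {}{}{B}BBB   [B -> { B }]
{}{}{B}BBB => {}{}{{}}BBB   [B -> { }]
{}{}{{}}BBB => {}{}{{}}{}BB   [B -> { }]
{}{}{{}}{}BB => {}{}{{}}{}{}B   [B -> { }]
{}{}{{}}{}{}B => {}{}{{}}{}{}{}   [B -> { }]

B => BB => BBB => BBBB => {}BBB => {}BBBB => {}{}BBB => {}{}BBBB => {}{}{B}BBB => {}{}{{}}BBB => {}{}{{}}{}BB => {}{}{{}}{}{}B => {}{}{{}}{}{}{}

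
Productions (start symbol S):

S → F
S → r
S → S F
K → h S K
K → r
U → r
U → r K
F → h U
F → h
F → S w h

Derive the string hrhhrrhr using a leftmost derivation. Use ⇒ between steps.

S ⇒ F ⇒ hU ⇒ hrK ⇒ hrhSK ⇒ hrhSFK ⇒ hrhFFK ⇒ hrhhUFK ⇒ hrhhrKFK ⇒ hrhhrrFK ⇒ hrhhrrhK ⇒ hrhhrrhr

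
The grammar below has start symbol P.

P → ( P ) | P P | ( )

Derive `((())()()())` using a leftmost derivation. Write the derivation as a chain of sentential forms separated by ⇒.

P ⇒ (P) ⇒ (PP) ⇒ (PPP) ⇒ (PPPP) ⇒ ((P)PPP) ⇒ ((())PPP) ⇒ ((())()PP) ⇒ ((())()()P) ⇒ ((())()()())

P ⇒ (P)   [P → ( P )]
(P) ⇒ (PP)   [P → P P]
(PP) ⇒ (PPP)   [P → P P]
(PPP) ⇒ (PPPP)   [P → P P]
(PPPP) ⇒ ((P)PPP)   [P → ( P )]
((P)PPP) ⇒ ((())PPP)   [P → ( )]
((())PPP) ⇒ ((())()PP)   [P → ( )]
((())()PP) ⇒ ((())()()P)   [P → ( )]
((())()()P) ⇒ ((())()()())   [P → ( )]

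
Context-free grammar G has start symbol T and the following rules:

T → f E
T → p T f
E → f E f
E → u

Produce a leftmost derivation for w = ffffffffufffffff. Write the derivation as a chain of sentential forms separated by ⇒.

T ⇒ fE   [T → f E]
fE ⇒ ffEf   [E → f E f]
ffEf ⇒ fffEff   [E → f E f]
fffEff ⇒ ffffEfff   [E → f E f]
ffffEfff ⇒ fffffEffff   [E → f E f]
fffffEffff ⇒ ffffffEfffff   [E → f E f]
ffffffEfffff ⇒ fffffffEffffff   [E → f E f]
fffffffEffffff ⇒ ffffffffEfffffff   [E → f E f]
ffffffffEfffffff ⇒ ffffffffufffffff   [E → u]

T ⇒ fE ⇒ ffEf ⇒ fffEff ⇒ ffffEfff ⇒ fffffEffff ⇒ ffffffEfffff ⇒ fffffffEffffff ⇒ ffffffffEfffffff ⇒ ffffffffufffffff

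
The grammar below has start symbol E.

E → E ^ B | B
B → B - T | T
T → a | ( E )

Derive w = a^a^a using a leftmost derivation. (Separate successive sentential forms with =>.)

E => E^B => E^B^B => B^B^B => T^B^B => a^B^B => a^T^B => a^a^B => a^a^T => a^a^a

E => E^B   [E → E ^ B]
E^B => E^B^B   [E → E ^ B]
E^B^B => B^B^B   [E → B]
B^B^B => T^B^B   [B → T]
T^B^B => a^B^B   [T → a]
a^B^B => a^T^B   [B → T]
a^T^B => a^a^B   [T → a]
a^a^B => a^a^T   [B → T]
a^a^T => a^a^a   [T → a]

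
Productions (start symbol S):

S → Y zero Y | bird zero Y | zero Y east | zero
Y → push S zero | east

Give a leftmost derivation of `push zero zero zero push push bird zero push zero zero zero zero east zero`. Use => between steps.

S => Y zero Y => push S zero zero Y => push zero zero zero Y => push zero zero zero push S zero => push zero zero zero push Y zero Y zero => push zero zero zero push push S zero zero Y zero => push zero zero zero push push bird zero Y zero zero Y zero => push zero zero zero push push bird zero push S zero zero zero Y zero => push zero zero zero push push bird zero push zero zero zero zero Y zero => push zero zero zero push push bird zero push zero zero zero zero east zero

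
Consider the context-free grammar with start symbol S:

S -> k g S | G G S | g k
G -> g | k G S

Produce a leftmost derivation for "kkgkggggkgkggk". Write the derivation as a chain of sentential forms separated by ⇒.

S ⇒ GGS   [S -> G G S]
GGS ⇒ kGSGS   [G -> k G S]
kGSGS ⇒ kkGSSGS   [G -> k G S]
kkGSSGS ⇒ kkgSSGS   [G -> g]
kkgSSGS ⇒ kkgkgSSGS   [S -> k g S]
kkgkgSSGS ⇒ kkgkgGGSSGS   [S -> G G S]
kkgkgGGSSGS ⇒ kkgkggGSSGS   [G -> g]
kkgkggGSSGS ⇒ kkgkgggSSGS   [G -> g]
kkgkgggSSGS ⇒ kkgkggggkSGS   [S -> g k]
kkgkggggkSGS ⇒ kkgkggggkgkGS   [S -> g k]
kkgkggggkgkGS ⇒ kkgkggggkgkgS   [G -> g]
kkgkggggkgkgS ⇒ kkgkggggkgkggk   [S -> g k]

S ⇒ GGS ⇒ kGSGS ⇒ kkGSSGS ⇒ kkgSSGS ⇒ kkgkgSSGS ⇒ kkgkgGGSSGS ⇒ kkgkggGSSGS ⇒ kkgkgggSSGS ⇒ kkgkggggkSGS ⇒ kkgkggggkgkGS ⇒ kkgkggggkgkgS ⇒ kkgkggggkgkggk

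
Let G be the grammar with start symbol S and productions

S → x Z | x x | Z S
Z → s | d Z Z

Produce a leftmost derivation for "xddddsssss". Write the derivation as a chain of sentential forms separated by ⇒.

S⇒xZ⇒xdZZ⇒xddZZZ⇒xdddZZZZ⇒xddddZZZZZ⇒xddddsZZZZ⇒xddddssZZZ⇒xddddsssZZ⇒xddddssssZ⇒xddddsssss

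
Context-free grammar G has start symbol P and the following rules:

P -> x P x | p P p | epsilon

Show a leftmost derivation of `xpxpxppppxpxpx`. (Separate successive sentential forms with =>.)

P=>xPx=>xpPpx=>xpxPxpx=>xpxpPpxpx=>xpxpxPxpxpx=>xpxpxpPpxpxpx=>xpxpxppPppxpxpx=>xpxpxppppxpxpx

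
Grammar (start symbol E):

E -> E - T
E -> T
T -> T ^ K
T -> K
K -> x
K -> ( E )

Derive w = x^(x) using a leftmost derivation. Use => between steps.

E => T   [E -> T]
T => T^K   [T -> T ^ K]
T^K => K^K   [T -> K]
K^K => x^K   [K -> x]
x^K => x^(E)   [K -> ( E )]
x^(E) => x^(T)   [E -> T]
x^(T) => x^(K)   [T -> K]
x^(K) => x^(x)   [K -> x]

E=>T=>T^K=>K^K=>x^K=>x^(E)=>x^(T)=>x^(K)=>x^(x)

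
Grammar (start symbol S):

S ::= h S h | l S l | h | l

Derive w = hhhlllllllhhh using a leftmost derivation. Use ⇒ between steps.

S ⇒ hSh   [S ::= h S h]
hSh ⇒ hhShh   [S ::= h S h]
hhShh ⇒ hhhShhh   [S ::= h S h]
hhhShhh ⇒ hhhlSlhhh   [S ::= l S l]
hhhlSlhhh ⇒ hhhllSllhhh   [S ::= l S l]
hhhllSllhhh ⇒ hhhlllSlllhhh   [S ::= l S l]
hhhlllSlllhhh ⇒ hhhlllllllhhh   [S ::= l]

S⇒hSh⇒hhShh⇒hhhShhh⇒hhhlSlhhh⇒hhhllSllhhh⇒hhhlllSlllhhh⇒hhhlllllllhhh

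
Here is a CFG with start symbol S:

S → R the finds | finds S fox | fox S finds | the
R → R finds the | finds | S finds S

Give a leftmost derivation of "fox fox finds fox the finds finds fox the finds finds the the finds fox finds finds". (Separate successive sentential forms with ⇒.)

S ⇒ fox S finds ⇒ fox fox S finds finds ⇒ fox fox finds S fox finds finds ⇒ fox fox finds R the finds fox finds finds ⇒ fox fox finds R finds the the finds fox finds finds ⇒ fox fox finds S finds S finds the the finds fox finds finds ⇒ fox fox finds fox S finds finds S finds the the finds fox finds finds ⇒ fox fox finds fox the finds finds S finds the the finds fox finds finds ⇒ fox fox finds fox the finds finds fox S finds finds the the finds fox finds finds ⇒ fox fox finds fox the finds finds fox the finds finds the the finds fox finds finds

S ⇒ fox S finds   [S → fox S finds]
fox S finds ⇒ fox fox S finds finds   [S → fox S finds]
fox fox S finds finds ⇒ fox fox finds S fox finds finds   [S → finds S fox]
fox fox finds S fox finds finds ⇒ fox fox finds R the finds fox finds finds   [S → R the finds]
fox fox finds R the finds fox finds finds ⇒ fox fox finds R finds the the finds fox finds finds   [R → R finds the]
fox fox finds R finds the the finds fox finds finds ⇒ fox fox finds S finds S finds the the finds fox finds finds   [R → S finds S]
fox fox finds S finds S finds the the finds fox finds finds ⇒ fox fox finds fox S finds finds S finds the the finds fox finds finds   [S → fox S finds]
fox fox finds fox S finds finds S finds the the finds fox finds finds ⇒ fox fox finds fox the finds finds S finds the the finds fox finds finds   [S → the]
fox fox finds fox the finds finds S finds the the finds fox finds finds ⇒ fox fox finds fox the finds finds fox S finds finds the the finds fox finds finds   [S → fox S finds]
fox fox finds fox the finds finds fox S finds finds the the finds fox finds finds ⇒ fox fox finds fox the finds finds fox the finds finds the the finds fox finds finds   [S → the]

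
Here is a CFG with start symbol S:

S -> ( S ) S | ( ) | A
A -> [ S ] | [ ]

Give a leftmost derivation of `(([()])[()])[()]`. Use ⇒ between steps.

S ⇒ (S)S ⇒ ((S)S)S ⇒ ((A)S)S ⇒ (([S])S)S ⇒ (([()])S)S ⇒ (([()])A)S ⇒ (([()])[S])S ⇒ (([()])[()])S ⇒ (([()])[()])A ⇒ (([()])[()])[S] ⇒ (([()])[()])[()]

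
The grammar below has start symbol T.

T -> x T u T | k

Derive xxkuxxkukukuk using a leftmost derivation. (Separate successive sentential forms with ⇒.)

T⇒xTuT⇒xxTuTuT⇒xxkuTuT⇒xxkuxTuTuT⇒xxkuxxTuTuTuT⇒xxkuxxkuTuTuT⇒xxkuxxkukuTuT⇒xxkuxxkukukuT⇒xxkuxxkukukuk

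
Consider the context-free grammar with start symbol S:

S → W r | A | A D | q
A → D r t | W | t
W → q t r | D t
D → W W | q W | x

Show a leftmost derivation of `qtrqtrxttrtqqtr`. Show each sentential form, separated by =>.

S => AD => DrtD => WWrtD => qtrWrtD => qtrDtrtD => qtrWWtrtD => qtrqtrWtrtD => qtrqtrDttrtD => qtrqtrxttrtD => qtrqtrxttrtqW => qtrqtrxttrtqqtr

S => AD   [S → A D]
AD => DrtD   [A → D r t]
DrtD => WWrtD   [D → W W]
WWrtD => qtrWrtD   [W → q t r]
qtrWrtD => qtrDtrtD   [W → D t]
qtrDtrtD => qtrWWtrtD   [D → W W]
qtrWWtrtD => qtrqtrWtrtD   [W → q t r]
qtrqtrWtrtD => qtrqtrDttrtD   [W → D t]
qtrqtrDttrtD => qtrqtrxttrtD   [D → x]
qtrqtrxttrtD => qtrqtrxttrtqW   [D → q W]
qtrqtrxttrtqW => qtrqtrxttrtqqtr   [W → q t r]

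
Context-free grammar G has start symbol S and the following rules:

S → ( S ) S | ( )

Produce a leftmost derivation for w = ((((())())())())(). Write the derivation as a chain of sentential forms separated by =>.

S=>(S)S=>((S)S)S=>(((S)S)S)S=>((((S)S)S)S)S=>((((())S)S)S)S=>((((())())S)S)S=>((((())())())S)S=>((((())())())())S=>((((())())())())()

S => (S)S   [S → ( S ) S]
(S)S => ((S)S)S   [S → ( S ) S]
((S)S)S => (((S)S)S)S   [S → ( S ) S]
(((S)S)S)S => ((((S)S)S)S)S   [S → ( S ) S]
((((S)S)S)S)S => ((((())S)S)S)S   [S → ( )]
((((())S)S)S)S => ((((())())S)S)S   [S → ( )]
((((())())S)S)S => ((((())())())S)S   [S → ( )]
((((())())())S)S => ((((())())())())S   [S → ( )]
((((())())())())S => ((((())())())())()   [S → ( )]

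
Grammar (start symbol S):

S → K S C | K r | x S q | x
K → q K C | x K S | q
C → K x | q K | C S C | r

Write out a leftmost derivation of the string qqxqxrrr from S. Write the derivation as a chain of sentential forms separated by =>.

S => KSC => qSC => qKrC => qqKCrC => qqxKSCrC => qqxqSCrC => qqxqxCrC => qqxqxrrC => qqxqxrrr

S => KSC   [S → K S C]
KSC => qSC   [K → q]
qSC => qKrC   [S → K r]
qKrC => qqKCrC   [K → q K C]
qqKCrC => qqxKSCrC   [K → x K S]
qqxKSCrC => qqxqSCrC   [K → q]
qqxqSCrC => qqxqxCrC   [S → x]
qqxqxCrC => qqxqxrrC   [C → r]
qqxqxrrC => qqxqxrrr   [C → r]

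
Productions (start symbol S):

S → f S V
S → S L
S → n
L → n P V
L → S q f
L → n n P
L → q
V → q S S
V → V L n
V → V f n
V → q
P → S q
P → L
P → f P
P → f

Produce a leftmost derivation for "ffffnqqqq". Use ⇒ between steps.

S ⇒ fSV ⇒ ffSVV ⇒ fffSVVV ⇒ ffffSVVVV ⇒ ffffnVVVV ⇒ ffffnqVVV ⇒ ffffnqqVV ⇒ ffffnqqqV ⇒ ffffnqqqq

S ⇒ fSV   [S → f S V]
fSV ⇒ ffSVV   [S → f S V]
ffSVV ⇒ fffSVVV   [S → f S V]
fffSVVV ⇒ ffffSVVVV   [S → f S V]
ffffSVVVV ⇒ ffffnVVVV   [S → n]
ffffnVVVV ⇒ ffffnqVVV   [V → q]
ffffnqVVV ⇒ ffffnqqVV   [V → q]
ffffnqqVV ⇒ ffffnqqqV   [V → q]
ffffnqqqV ⇒ ffffnqqqq   [V → q]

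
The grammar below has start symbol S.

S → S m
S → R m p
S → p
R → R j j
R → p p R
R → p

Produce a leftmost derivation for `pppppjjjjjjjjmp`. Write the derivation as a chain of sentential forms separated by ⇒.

S ⇒ Rmp ⇒ Rjjmp ⇒ Rjjjjmp ⇒ ppRjjjjmp ⇒ ppRjjjjjjmp ⇒ ppppRjjjjjjmp ⇒ ppppRjjjjjjjjmp ⇒ pppppjjjjjjjjmp

S ⇒ Rmp   [S → R m p]
Rmp ⇒ Rjjmp   [R → R j j]
Rjjmp ⇒ Rjjjjmp   [R → R j j]
Rjjjjmp ⇒ ppRjjjjmp   [R → p p R]
ppRjjjjmp ⇒ ppRjjjjjjmp   [R → R j j]
ppRjjjjjjmp ⇒ ppppRjjjjjjmp   [R → p p R]
ppppRjjjjjjmp ⇒ ppppRjjjjjjjjmp   [R → R j j]
ppppRjjjjjjjjmp ⇒ pppppjjjjjjjjmp   [R → p]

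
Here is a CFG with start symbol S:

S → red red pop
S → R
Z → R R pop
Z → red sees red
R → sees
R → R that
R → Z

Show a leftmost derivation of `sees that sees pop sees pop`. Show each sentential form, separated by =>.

S => R => Z => R R pop => Z R pop => R R pop R pop => R that R pop R pop => sees that R pop R pop => sees that sees pop R pop => sees that sees pop sees pop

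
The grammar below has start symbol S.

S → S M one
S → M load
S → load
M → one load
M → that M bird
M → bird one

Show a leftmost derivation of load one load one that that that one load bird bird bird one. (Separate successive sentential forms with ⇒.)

S ⇒ S M one ⇒ S M one M one ⇒ load M one M one ⇒ load one load one M one ⇒ load one load one that M bird one ⇒ load one load one that that M bird bird one ⇒ load one load one that that that M bird bird bird one ⇒ load one load one that that that one load bird bird bird one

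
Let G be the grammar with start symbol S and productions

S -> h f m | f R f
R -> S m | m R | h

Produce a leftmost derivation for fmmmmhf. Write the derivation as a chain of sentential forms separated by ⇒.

S ⇒ fRf ⇒ fmRf ⇒ fmmRf ⇒ fmmmRf ⇒ fmmmmRf ⇒ fmmmmhf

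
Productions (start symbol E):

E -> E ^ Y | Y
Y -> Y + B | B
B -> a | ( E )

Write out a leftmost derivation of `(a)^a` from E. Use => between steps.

E => E^Y => Y^Y => B^Y => (E)^Y => (Y)^Y => (B)^Y => (a)^Y => (a)^B => (a)^a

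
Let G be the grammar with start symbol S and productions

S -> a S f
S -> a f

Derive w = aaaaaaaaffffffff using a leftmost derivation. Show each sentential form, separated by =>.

S => aSf   [S -> a S f]
aSf => aaSff   [S -> a S f]
aaSff => aaaSfff   [S -> a S f]
aaaSfff => aaaaSffff   [S -> a S f]
aaaaSffff => aaaaaSfffff   [S -> a S f]
aaaaaSfffff => aaaaaaSffffff   [S -> a S f]
aaaaaaSffffff => aaaaaaaSfffffff   [S -> a S f]
aaaaaaaSfffffff => aaaaaaaaffffffff   [S -> a f]

S=>aSf=>aaSff=>aaaSfff=>aaaaSffff=>aaaaaSfffff=>aaaaaaSffffff=>aaaaaaaSfffffff=>aaaaaaaaffffffff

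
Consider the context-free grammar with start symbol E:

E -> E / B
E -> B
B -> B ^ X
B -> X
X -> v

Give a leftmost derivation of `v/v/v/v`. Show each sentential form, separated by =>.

E=>E/B=>E/B/B=>E/B/B/B=>B/B/B/B=>X/B/B/B=>v/B/B/B=>v/X/B/B=>v/v/B/B=>v/v/X/B=>v/v/v/B=>v/v/v/X=>v/v/v/v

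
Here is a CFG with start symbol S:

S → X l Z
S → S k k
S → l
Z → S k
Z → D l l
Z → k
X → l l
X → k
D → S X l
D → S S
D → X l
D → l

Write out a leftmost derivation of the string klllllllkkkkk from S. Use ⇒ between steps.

S ⇒ XlZ ⇒ klZ ⇒ klSk ⇒ klSkkk ⇒ klXlZkkk ⇒ kllllZkkk ⇒ kllllSkkkk ⇒ kllllXlZkkkk ⇒ klllllllZkkkk ⇒ klllllllkkkkk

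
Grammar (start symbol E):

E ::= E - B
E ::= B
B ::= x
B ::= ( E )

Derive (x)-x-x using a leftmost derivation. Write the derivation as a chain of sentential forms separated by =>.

E => E-B => E-B-B => B-B-B => (E)-B-B => (B)-B-B => (x)-B-B => (x)-x-B => (x)-x-x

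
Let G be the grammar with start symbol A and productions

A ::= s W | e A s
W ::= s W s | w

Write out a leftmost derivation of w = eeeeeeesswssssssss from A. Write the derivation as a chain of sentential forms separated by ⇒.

A ⇒ eAs ⇒ eeAss ⇒ eeeAsss ⇒ eeeeAssss ⇒ eeeeeAsssss ⇒ eeeeeeAssssss ⇒ eeeeeeeAsssssss ⇒ eeeeeeesWsssssss ⇒ eeeeeeessWssssssss ⇒ eeeeeeesswssssssss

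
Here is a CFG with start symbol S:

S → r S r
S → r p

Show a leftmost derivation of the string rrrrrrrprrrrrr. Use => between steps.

S=>rSr=>rrSrr=>rrrSrrr=>rrrrSrrrr=>rrrrrSrrrrr=>rrrrrrSrrrrrr=>rrrrrrrprrrrrr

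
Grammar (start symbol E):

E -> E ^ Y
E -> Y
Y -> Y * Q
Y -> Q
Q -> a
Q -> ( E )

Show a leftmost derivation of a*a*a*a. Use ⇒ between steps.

E⇒Y⇒Y*Q⇒Y*Q*Q⇒Y*Q*Q*Q⇒Q*Q*Q*Q⇒a*Q*Q*Q⇒a*a*Q*Q⇒a*a*a*Q⇒a*a*a*a

E ⇒ Y   [E -> Y]
Y ⇒ Y*Q   [Y -> Y * Q]
Y*Q ⇒ Y*Q*Q   [Y -> Y * Q]
Y*Q*Q ⇒ Y*Q*Q*Q   [Y -> Y * Q]
Y*Q*Q*Q ⇒ Q*Q*Q*Q   [Y -> Q]
Q*Q*Q*Q ⇒ a*Q*Q*Q   [Q -> a]
a*Q*Q*Q ⇒ a*a*Q*Q   [Q -> a]
a*a*Q*Q ⇒ a*a*a*Q   [Q -> a]
a*a*a*Q ⇒ a*a*a*a   [Q -> a]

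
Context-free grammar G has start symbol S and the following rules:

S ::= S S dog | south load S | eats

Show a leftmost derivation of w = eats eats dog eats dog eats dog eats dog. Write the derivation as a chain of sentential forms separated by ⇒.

S ⇒ S S dog ⇒ S S dog S dog ⇒ S S dog S dog S dog ⇒ S S dog S dog S dog S dog ⇒ eats S dog S dog S dog S dog ⇒ eats eats dog S dog S dog S dog ⇒ eats eats dog eats dog S dog S dog ⇒ eats eats dog eats dog eats dog S dog ⇒ eats eats dog eats dog eats dog eats dog

S ⇒ S S dog   [S ::= S S dog]
S S dog ⇒ S S dog S dog   [S ::= S S dog]
S S dog S dog ⇒ S S dog S dog S dog   [S ::= S S dog]
S S dog S dog S dog ⇒ S S dog S dog S dog S dog   [S ::= S S dog]
S S dog S dog S dog S dog ⇒ eats S dog S dog S dog S dog   [S ::= eats]
eats S dog S dog S dog S dog ⇒ eats eats dog S dog S dog S dog   [S ::= eats]
eats eats dog S dog S dog S dog ⇒ eats eats dog eats dog S dog S dog   [S ::= eats]
eats eats dog eats dog S dog S dog ⇒ eats eats dog eats dog eats dog S dog   [S ::= eats]
eats eats dog eats dog eats dog S dog ⇒ eats eats dog eats dog eats dog eats dog   [S ::= eats]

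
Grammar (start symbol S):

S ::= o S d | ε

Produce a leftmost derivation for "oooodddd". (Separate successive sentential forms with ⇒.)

S ⇒ oSd ⇒ ooSdd ⇒ oooSddd ⇒ ooooSdddd ⇒ oooodddd

S ⇒ oSd   [S ::= o S d]
oSd ⇒ ooSdd   [S ::= o S d]
ooSdd ⇒ oooSddd   [S ::= o S d]
oooSddd ⇒ ooooSdddd   [S ::= o S d]
ooooSdddd ⇒ oooodddd   [S ::= ε]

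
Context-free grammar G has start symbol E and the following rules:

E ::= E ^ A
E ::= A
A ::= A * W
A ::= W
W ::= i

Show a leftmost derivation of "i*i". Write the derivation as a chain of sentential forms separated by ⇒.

E ⇒ A ⇒ A*W ⇒ W*W ⇒ i*W ⇒ i*i

E ⇒ A   [E ::= A]
A ⇒ A*W   [A ::= A * W]
A*W ⇒ W*W   [A ::= W]
W*W ⇒ i*W   [W ::= i]
i*W ⇒ i*i   [W ::= i]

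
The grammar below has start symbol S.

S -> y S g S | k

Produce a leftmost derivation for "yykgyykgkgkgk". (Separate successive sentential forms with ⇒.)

S ⇒ ySgS   [S -> y S g S]
ySgS ⇒ yySgSgS   [S -> y S g S]
yySgSgS ⇒ yykgSgS   [S -> k]
yykgSgS ⇒ yykgySgSgS   [S -> y S g S]
yykgySgSgS ⇒ yykgyySgSgSgS   [S -> y S g S]
yykgyySgSgSgS ⇒ yykgyykgSgSgS   [S -> k]
yykgyykgSgSgS ⇒ yykgyykgkgSgS   [S -> k]
yykgyykgkgSgS ⇒ yykgyykgkgkgS   [S -> k]
yykgyykgkgkgS ⇒ yykgyykgkgkgk   [S -> k]

S⇒ySgS⇒yySgSgS⇒yykgSgS⇒yykgySgSgS⇒yykgyySgSgSgS⇒yykgyykgSgSgS⇒yykgyykgkgSgS⇒yykgyykgkgkgS⇒yykgyykgkgkgk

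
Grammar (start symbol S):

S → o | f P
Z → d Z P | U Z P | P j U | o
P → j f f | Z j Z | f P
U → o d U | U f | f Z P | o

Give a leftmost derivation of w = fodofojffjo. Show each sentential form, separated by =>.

S => fP => fZjZ => fUZPjZ => fUfZPjZ => fodUfZPjZ => fodofZPjZ => fodofoPjZ => fodofojffjZ => fodofojffjo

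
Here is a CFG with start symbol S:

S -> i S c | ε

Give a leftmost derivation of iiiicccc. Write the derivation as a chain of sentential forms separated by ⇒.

S ⇒ iSc ⇒ iiScc ⇒ iiiSccc ⇒ iiiiScccc ⇒ iiiicccc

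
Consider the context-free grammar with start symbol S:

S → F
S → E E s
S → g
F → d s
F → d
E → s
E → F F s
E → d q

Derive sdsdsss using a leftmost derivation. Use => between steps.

S => EEs => sEs => sFFss => sdsFss => sdsdsss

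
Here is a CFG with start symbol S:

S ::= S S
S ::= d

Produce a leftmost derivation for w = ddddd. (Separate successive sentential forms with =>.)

S => SS => SSS => SSSS => dSSS => dSSSS => ddSSS => dddSS => ddddS => ddddd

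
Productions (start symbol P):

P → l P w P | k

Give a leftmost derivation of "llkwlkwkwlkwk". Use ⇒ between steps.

P ⇒ lPwP   [P → l P w P]
lPwP ⇒ llPwPwP   [P → l P w P]
llPwPwP ⇒ llkwPwP   [P → k]
llkwPwP ⇒ llkwlPwPwP   [P → l P w P]
llkwlPwPwP ⇒ llkwlkwPwP   [P → k]
llkwlkwPwP ⇒ llkwlkwkwP   [P → k]
llkwlkwkwP ⇒ llkwlkwkwlPwP   [P → l P w P]
llkwlkwkwlPwP ⇒ llkwlkwkwlkwP   [P → k]
llkwlkwkwlkwP ⇒ llkwlkwkwlkwk   [P → k]

P ⇒ lPwP ⇒ llPwPwP ⇒ llkwPwP ⇒ llkwlPwPwP ⇒ llkwlkwPwP ⇒ llkwlkwkwP ⇒ llkwlkwkwlPwP ⇒ llkwlkwkwlkwP ⇒ llkwlkwkwlkwk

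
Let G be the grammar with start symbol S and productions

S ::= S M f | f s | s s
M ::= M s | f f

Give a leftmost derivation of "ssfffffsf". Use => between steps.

S => SMf   [S ::= S M f]
SMf => SMfMf   [S ::= S M f]
SMfMf => ssMfMf   [S ::= s s]
ssMfMf => ssfffMf   [M ::= f f]
ssfffMf => ssfffMsf   [M ::= M s]
ssfffMsf => ssfffffsf   [M ::= f f]

S => SMf => SMfMf => ssMfMf => ssfffMf => ssfffMsf => ssfffffsf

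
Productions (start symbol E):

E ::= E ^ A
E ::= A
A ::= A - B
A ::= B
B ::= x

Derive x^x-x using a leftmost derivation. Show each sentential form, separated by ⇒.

E⇒E^A⇒A^A⇒B^A⇒x^A⇒x^A-B⇒x^B-B⇒x^x-B⇒x^x-x

E ⇒ E^A   [E ::= E ^ A]
E^A ⇒ A^A   [E ::= A]
A^A ⇒ B^A   [A ::= B]
B^A ⇒ x^A   [B ::= x]
x^A ⇒ x^A-B   [A ::= A - B]
x^A-B ⇒ x^B-B   [A ::= B]
x^B-B ⇒ x^x-B   [B ::= x]
x^x-B ⇒ x^x-x   [B ::= x]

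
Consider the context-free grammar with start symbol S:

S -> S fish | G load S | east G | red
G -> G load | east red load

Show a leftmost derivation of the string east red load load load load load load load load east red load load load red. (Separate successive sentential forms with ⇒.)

S ⇒ G load S ⇒ G load load S ⇒ G load load load S ⇒ G load load load load S ⇒ G load load load load load S ⇒ G load load load load load load S ⇒ G load load load load load load load S ⇒ east red load load load load load load load load S ⇒ east red load load load load load load load load G load S ⇒ east red load load load load load load load load G load load S ⇒ east red load load load load load load load load east red load load load S ⇒ east red load load load load load load load load east red load load load red

S ⇒ G load S   [S -> G load S]
G load S ⇒ G load load S   [G -> G load]
G load load S ⇒ G load load load S   [G -> G load]
G load load load S ⇒ G load load load load S   [G -> G load]
G load load load load S ⇒ G load load load load load S   [G -> G load]
G load load load load load S ⇒ G load load load load load load S   [G -> G load]
G load load load load load load S ⇒ G load load load load load load load S   [G -> G load]
G load load load load load load load S ⇒ east red load load load load load load load load S   [G -> east red load]
east red load load load load load load load load S ⇒ east red load load load load load load load load G load S   [S -> G load S]
east red load load load load load load load load G load S ⇒ east red load load load load load load load load G load load S   [G -> G load]
east red load load load load load load load load G load load S ⇒ east red load load load load load load load load east red load load load S   [G -> east red load]
east red load load load load load load load load east red load load load S ⇒ east red load load load load load load load load east red load load load red   [S -> red]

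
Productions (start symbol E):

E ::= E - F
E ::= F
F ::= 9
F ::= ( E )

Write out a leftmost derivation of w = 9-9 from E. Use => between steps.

E => E-F   [E ::= E - F]
E-F => F-F   [E ::= F]
F-F => 9-F   [F ::= 9]
9-F => 9-9   [F ::= 9]

E=>E-F=>F-F=>9-F=>9-9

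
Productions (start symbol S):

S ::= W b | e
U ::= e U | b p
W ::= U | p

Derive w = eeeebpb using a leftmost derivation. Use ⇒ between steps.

S⇒Wb⇒Ub⇒eUb⇒eeUb⇒eeeUb⇒eeeeUb⇒eeeebpb

S ⇒ Wb   [S ::= W b]
Wb ⇒ Ub   [W ::= U]
Ub ⇒ eUb   [U ::= e U]
eUb ⇒ eeUb   [U ::= e U]
eeUb ⇒ eeeUb   [U ::= e U]
eeeUb ⇒ eeeeUb   [U ::= e U]
eeeeUb ⇒ eeeebpb   [U ::= b p]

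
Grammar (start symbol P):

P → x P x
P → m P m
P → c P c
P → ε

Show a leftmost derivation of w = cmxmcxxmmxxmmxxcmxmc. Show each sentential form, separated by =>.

P => cPc   [P → c P c]
cPc => cmPmc   [P → m P m]
cmPmc => cmxPxmc   [P → x P x]
cmxPxmc => cmxmPmxmc   [P → m P m]
cmxmPmxmc => cmxmcPcmxmc   [P → c P c]
cmxmcPcmxmc => cmxmcxPxcmxmc   [P → x P x]
cmxmcxPxcmxmc => cmxmcxxPxxcmxmc   [P → x P x]
cmxmcxxPxxcmxmc => cmxmcxxmPmxxcmxmc   [P → m P m]
cmxmcxxmPmxxcmxmc => cmxmcxxmmPmmxxcmxmc   [P → m P m]
cmxmcxxmmPmmxxcmxmc => cmxmcxxmmxPxmmxxcmxmc   [P → x P x]
cmxmcxxmmxPxmmxxcmxmc => cmxmcxxmmxxmmxxcmxmc   [P → ε]

P=>cPc=>cmPmc=>cmxPxmc=>cmxmPmxmc=>cmxmcPcmxmc=>cmxmcxPxcmxmc=>cmxmcxxPxxcmxmc=>cmxmcxxmPmxxcmxmc=>cmxmcxxmmPmmxxcmxmc=>cmxmcxxmmxPxmmxxcmxmc=>cmxmcxxmmxxmmxxcmxmc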